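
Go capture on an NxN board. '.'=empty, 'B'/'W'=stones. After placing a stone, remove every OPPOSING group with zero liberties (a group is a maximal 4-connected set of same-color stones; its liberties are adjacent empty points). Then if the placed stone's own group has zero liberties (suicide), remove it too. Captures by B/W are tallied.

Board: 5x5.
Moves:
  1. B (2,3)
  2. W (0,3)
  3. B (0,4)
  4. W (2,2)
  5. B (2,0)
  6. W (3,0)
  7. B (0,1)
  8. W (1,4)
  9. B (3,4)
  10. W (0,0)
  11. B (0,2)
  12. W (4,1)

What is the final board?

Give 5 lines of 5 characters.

Move 1: B@(2,3) -> caps B=0 W=0
Move 2: W@(0,3) -> caps B=0 W=0
Move 3: B@(0,4) -> caps B=0 W=0
Move 4: W@(2,2) -> caps B=0 W=0
Move 5: B@(2,0) -> caps B=0 W=0
Move 6: W@(3,0) -> caps B=0 W=0
Move 7: B@(0,1) -> caps B=0 W=0
Move 8: W@(1,4) -> caps B=0 W=1
Move 9: B@(3,4) -> caps B=0 W=1
Move 10: W@(0,0) -> caps B=0 W=1
Move 11: B@(0,2) -> caps B=0 W=1
Move 12: W@(4,1) -> caps B=0 W=1

Answer: WBBW.
....W
B.WB.
W...B
.W...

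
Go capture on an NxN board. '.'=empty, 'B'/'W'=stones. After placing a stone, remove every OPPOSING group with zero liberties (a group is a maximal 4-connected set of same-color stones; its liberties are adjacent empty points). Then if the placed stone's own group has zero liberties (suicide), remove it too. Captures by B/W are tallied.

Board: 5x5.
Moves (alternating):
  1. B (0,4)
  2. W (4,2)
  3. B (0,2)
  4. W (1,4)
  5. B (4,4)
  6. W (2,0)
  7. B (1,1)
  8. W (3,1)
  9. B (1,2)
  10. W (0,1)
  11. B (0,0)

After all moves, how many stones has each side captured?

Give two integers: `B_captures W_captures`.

Answer: 1 0

Derivation:
Move 1: B@(0,4) -> caps B=0 W=0
Move 2: W@(4,2) -> caps B=0 W=0
Move 3: B@(0,2) -> caps B=0 W=0
Move 4: W@(1,4) -> caps B=0 W=0
Move 5: B@(4,4) -> caps B=0 W=0
Move 6: W@(2,0) -> caps B=0 W=0
Move 7: B@(1,1) -> caps B=0 W=0
Move 8: W@(3,1) -> caps B=0 W=0
Move 9: B@(1,2) -> caps B=0 W=0
Move 10: W@(0,1) -> caps B=0 W=0
Move 11: B@(0,0) -> caps B=1 W=0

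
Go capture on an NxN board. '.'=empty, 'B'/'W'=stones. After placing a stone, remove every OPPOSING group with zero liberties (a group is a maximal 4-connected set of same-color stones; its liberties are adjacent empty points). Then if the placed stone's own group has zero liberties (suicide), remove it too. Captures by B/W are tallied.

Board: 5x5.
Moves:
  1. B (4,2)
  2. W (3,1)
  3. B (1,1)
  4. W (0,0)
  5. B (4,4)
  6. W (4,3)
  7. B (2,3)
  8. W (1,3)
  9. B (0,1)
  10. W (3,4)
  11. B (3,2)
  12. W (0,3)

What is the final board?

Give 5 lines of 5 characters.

Answer: WB.W.
.B.W.
...B.
.WB.W
..BW.

Derivation:
Move 1: B@(4,2) -> caps B=0 W=0
Move 2: W@(3,1) -> caps B=0 W=0
Move 3: B@(1,1) -> caps B=0 W=0
Move 4: W@(0,0) -> caps B=0 W=0
Move 5: B@(4,4) -> caps B=0 W=0
Move 6: W@(4,3) -> caps B=0 W=0
Move 7: B@(2,3) -> caps B=0 W=0
Move 8: W@(1,3) -> caps B=0 W=0
Move 9: B@(0,1) -> caps B=0 W=0
Move 10: W@(3,4) -> caps B=0 W=1
Move 11: B@(3,2) -> caps B=0 W=1
Move 12: W@(0,3) -> caps B=0 W=1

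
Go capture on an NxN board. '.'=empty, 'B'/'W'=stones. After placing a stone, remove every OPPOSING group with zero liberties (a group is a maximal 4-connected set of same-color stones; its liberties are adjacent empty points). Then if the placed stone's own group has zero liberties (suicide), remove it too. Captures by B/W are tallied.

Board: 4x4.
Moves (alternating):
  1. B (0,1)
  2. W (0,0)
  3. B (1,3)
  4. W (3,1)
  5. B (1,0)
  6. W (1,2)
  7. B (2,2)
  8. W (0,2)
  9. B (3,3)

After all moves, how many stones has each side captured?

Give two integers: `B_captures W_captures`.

Move 1: B@(0,1) -> caps B=0 W=0
Move 2: W@(0,0) -> caps B=0 W=0
Move 3: B@(1,3) -> caps B=0 W=0
Move 4: W@(3,1) -> caps B=0 W=0
Move 5: B@(1,0) -> caps B=1 W=0
Move 6: W@(1,2) -> caps B=1 W=0
Move 7: B@(2,2) -> caps B=1 W=0
Move 8: W@(0,2) -> caps B=1 W=0
Move 9: B@(3,3) -> caps B=1 W=0

Answer: 1 0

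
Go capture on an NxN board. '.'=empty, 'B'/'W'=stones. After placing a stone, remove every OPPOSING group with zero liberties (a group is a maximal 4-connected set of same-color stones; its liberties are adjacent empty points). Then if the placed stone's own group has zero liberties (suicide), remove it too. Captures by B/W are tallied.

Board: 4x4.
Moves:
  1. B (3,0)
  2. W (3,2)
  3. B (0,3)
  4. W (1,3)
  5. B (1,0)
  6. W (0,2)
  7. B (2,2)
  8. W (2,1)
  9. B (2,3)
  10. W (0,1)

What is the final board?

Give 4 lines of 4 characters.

Answer: .WW.
B..W
.WBB
B.W.

Derivation:
Move 1: B@(3,0) -> caps B=0 W=0
Move 2: W@(3,2) -> caps B=0 W=0
Move 3: B@(0,3) -> caps B=0 W=0
Move 4: W@(1,3) -> caps B=0 W=0
Move 5: B@(1,0) -> caps B=0 W=0
Move 6: W@(0,2) -> caps B=0 W=1
Move 7: B@(2,2) -> caps B=0 W=1
Move 8: W@(2,1) -> caps B=0 W=1
Move 9: B@(2,3) -> caps B=0 W=1
Move 10: W@(0,1) -> caps B=0 W=1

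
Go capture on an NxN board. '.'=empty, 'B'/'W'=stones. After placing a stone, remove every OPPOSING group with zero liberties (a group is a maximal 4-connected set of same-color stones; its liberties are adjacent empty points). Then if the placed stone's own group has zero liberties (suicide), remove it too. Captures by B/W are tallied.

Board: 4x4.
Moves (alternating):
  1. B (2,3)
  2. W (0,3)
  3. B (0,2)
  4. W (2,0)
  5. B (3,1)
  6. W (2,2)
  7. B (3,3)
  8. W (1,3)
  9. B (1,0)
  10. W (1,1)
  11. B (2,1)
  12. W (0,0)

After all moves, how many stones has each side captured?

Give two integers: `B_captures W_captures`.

Move 1: B@(2,3) -> caps B=0 W=0
Move 2: W@(0,3) -> caps B=0 W=0
Move 3: B@(0,2) -> caps B=0 W=0
Move 4: W@(2,0) -> caps B=0 W=0
Move 5: B@(3,1) -> caps B=0 W=0
Move 6: W@(2,2) -> caps B=0 W=0
Move 7: B@(3,3) -> caps B=0 W=0
Move 8: W@(1,3) -> caps B=0 W=0
Move 9: B@(1,0) -> caps B=0 W=0
Move 10: W@(1,1) -> caps B=0 W=0
Move 11: B@(2,1) -> caps B=0 W=0
Move 12: W@(0,0) -> caps B=0 W=1

Answer: 0 1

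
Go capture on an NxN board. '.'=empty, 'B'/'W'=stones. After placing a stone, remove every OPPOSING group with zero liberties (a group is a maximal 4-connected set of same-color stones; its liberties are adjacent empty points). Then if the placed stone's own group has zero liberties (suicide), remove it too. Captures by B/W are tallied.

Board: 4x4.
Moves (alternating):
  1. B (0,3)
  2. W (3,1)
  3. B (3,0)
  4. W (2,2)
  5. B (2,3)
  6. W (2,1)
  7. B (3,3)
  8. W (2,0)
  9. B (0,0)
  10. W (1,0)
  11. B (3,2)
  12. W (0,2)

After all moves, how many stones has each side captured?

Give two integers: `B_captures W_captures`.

Move 1: B@(0,3) -> caps B=0 W=0
Move 2: W@(3,1) -> caps B=0 W=0
Move 3: B@(3,0) -> caps B=0 W=0
Move 4: W@(2,2) -> caps B=0 W=0
Move 5: B@(2,3) -> caps B=0 W=0
Move 6: W@(2,1) -> caps B=0 W=0
Move 7: B@(3,3) -> caps B=0 W=0
Move 8: W@(2,0) -> caps B=0 W=1
Move 9: B@(0,0) -> caps B=0 W=1
Move 10: W@(1,0) -> caps B=0 W=1
Move 11: B@(3,2) -> caps B=0 W=1
Move 12: W@(0,2) -> caps B=0 W=1

Answer: 0 1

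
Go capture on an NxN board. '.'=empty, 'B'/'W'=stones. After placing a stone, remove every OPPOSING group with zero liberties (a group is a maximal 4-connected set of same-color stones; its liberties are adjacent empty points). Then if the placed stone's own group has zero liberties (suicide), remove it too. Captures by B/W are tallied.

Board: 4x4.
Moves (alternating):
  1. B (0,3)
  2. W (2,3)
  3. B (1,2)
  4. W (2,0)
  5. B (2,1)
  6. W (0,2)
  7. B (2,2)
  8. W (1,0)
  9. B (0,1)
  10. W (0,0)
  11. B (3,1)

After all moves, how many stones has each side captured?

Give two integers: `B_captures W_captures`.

Answer: 1 0

Derivation:
Move 1: B@(0,3) -> caps B=0 W=0
Move 2: W@(2,3) -> caps B=0 W=0
Move 3: B@(1,2) -> caps B=0 W=0
Move 4: W@(2,0) -> caps B=0 W=0
Move 5: B@(2,1) -> caps B=0 W=0
Move 6: W@(0,2) -> caps B=0 W=0
Move 7: B@(2,2) -> caps B=0 W=0
Move 8: W@(1,0) -> caps B=0 W=0
Move 9: B@(0,1) -> caps B=1 W=0
Move 10: W@(0,0) -> caps B=1 W=0
Move 11: B@(3,1) -> caps B=1 W=0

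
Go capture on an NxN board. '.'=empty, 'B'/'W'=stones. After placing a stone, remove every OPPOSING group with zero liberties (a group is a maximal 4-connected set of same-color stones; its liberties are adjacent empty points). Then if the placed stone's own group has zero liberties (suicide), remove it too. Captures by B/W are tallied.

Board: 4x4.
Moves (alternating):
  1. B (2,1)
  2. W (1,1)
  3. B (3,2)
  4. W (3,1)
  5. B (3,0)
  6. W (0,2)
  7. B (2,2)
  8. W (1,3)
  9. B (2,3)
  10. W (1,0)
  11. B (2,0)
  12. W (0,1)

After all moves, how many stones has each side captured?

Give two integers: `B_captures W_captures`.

Answer: 1 0

Derivation:
Move 1: B@(2,1) -> caps B=0 W=0
Move 2: W@(1,1) -> caps B=0 W=0
Move 3: B@(3,2) -> caps B=0 W=0
Move 4: W@(3,1) -> caps B=0 W=0
Move 5: B@(3,0) -> caps B=1 W=0
Move 6: W@(0,2) -> caps B=1 W=0
Move 7: B@(2,2) -> caps B=1 W=0
Move 8: W@(1,3) -> caps B=1 W=0
Move 9: B@(2,3) -> caps B=1 W=0
Move 10: W@(1,0) -> caps B=1 W=0
Move 11: B@(2,0) -> caps B=1 W=0
Move 12: W@(0,1) -> caps B=1 W=0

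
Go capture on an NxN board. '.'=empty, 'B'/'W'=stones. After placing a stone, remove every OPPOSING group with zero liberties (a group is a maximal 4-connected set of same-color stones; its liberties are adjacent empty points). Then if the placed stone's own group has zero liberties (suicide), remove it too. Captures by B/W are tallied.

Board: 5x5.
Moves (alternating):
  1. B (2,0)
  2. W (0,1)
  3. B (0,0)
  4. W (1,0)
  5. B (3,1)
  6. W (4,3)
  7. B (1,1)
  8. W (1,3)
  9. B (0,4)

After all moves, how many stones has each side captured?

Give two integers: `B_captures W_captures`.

Move 1: B@(2,0) -> caps B=0 W=0
Move 2: W@(0,1) -> caps B=0 W=0
Move 3: B@(0,0) -> caps B=0 W=0
Move 4: W@(1,0) -> caps B=0 W=1
Move 5: B@(3,1) -> caps B=0 W=1
Move 6: W@(4,3) -> caps B=0 W=1
Move 7: B@(1,1) -> caps B=0 W=1
Move 8: W@(1,3) -> caps B=0 W=1
Move 9: B@(0,4) -> caps B=0 W=1

Answer: 0 1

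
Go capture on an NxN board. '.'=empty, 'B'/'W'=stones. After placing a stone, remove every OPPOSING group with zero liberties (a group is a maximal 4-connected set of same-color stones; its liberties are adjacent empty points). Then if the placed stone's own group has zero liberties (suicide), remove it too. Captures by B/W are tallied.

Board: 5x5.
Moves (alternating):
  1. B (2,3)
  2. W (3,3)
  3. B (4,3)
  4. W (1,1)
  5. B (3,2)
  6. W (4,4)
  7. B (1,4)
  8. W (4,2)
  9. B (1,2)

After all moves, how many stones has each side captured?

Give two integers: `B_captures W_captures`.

Answer: 0 1

Derivation:
Move 1: B@(2,3) -> caps B=0 W=0
Move 2: W@(3,3) -> caps B=0 W=0
Move 3: B@(4,3) -> caps B=0 W=0
Move 4: W@(1,1) -> caps B=0 W=0
Move 5: B@(3,2) -> caps B=0 W=0
Move 6: W@(4,4) -> caps B=0 W=0
Move 7: B@(1,4) -> caps B=0 W=0
Move 8: W@(4,2) -> caps B=0 W=1
Move 9: B@(1,2) -> caps B=0 W=1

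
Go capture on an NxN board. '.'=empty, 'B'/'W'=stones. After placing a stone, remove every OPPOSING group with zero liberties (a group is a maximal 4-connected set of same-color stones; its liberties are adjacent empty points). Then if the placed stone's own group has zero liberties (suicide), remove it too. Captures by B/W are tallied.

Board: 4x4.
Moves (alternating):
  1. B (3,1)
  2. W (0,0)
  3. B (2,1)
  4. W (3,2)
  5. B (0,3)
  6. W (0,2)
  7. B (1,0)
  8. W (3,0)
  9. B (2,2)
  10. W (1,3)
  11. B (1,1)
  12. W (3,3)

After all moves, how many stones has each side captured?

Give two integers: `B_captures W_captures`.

Answer: 0 1

Derivation:
Move 1: B@(3,1) -> caps B=0 W=0
Move 2: W@(0,0) -> caps B=0 W=0
Move 3: B@(2,1) -> caps B=0 W=0
Move 4: W@(3,2) -> caps B=0 W=0
Move 5: B@(0,3) -> caps B=0 W=0
Move 6: W@(0,2) -> caps B=0 W=0
Move 7: B@(1,0) -> caps B=0 W=0
Move 8: W@(3,0) -> caps B=0 W=0
Move 9: B@(2,2) -> caps B=0 W=0
Move 10: W@(1,3) -> caps B=0 W=1
Move 11: B@(1,1) -> caps B=0 W=1
Move 12: W@(3,3) -> caps B=0 W=1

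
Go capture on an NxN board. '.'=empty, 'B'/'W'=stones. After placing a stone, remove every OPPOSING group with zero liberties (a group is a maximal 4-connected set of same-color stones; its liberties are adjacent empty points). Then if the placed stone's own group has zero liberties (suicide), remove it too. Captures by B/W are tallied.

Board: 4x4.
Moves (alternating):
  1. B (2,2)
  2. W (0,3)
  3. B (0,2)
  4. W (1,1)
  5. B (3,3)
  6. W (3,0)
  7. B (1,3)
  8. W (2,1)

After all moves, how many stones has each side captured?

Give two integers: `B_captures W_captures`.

Answer: 1 0

Derivation:
Move 1: B@(2,2) -> caps B=0 W=0
Move 2: W@(0,3) -> caps B=0 W=0
Move 3: B@(0,2) -> caps B=0 W=0
Move 4: W@(1,1) -> caps B=0 W=0
Move 5: B@(3,3) -> caps B=0 W=0
Move 6: W@(3,0) -> caps B=0 W=0
Move 7: B@(1,3) -> caps B=1 W=0
Move 8: W@(2,1) -> caps B=1 W=0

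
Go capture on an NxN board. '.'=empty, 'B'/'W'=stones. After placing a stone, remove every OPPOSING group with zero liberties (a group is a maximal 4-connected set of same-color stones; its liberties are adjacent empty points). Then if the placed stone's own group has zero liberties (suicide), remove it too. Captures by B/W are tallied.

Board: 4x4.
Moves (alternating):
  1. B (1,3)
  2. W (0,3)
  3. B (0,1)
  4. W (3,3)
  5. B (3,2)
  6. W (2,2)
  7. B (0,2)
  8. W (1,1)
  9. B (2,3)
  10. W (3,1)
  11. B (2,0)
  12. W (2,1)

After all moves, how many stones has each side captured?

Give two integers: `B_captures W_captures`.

Move 1: B@(1,3) -> caps B=0 W=0
Move 2: W@(0,3) -> caps B=0 W=0
Move 3: B@(0,1) -> caps B=0 W=0
Move 4: W@(3,3) -> caps B=0 W=0
Move 5: B@(3,2) -> caps B=0 W=0
Move 6: W@(2,2) -> caps B=0 W=0
Move 7: B@(0,2) -> caps B=1 W=0
Move 8: W@(1,1) -> caps B=1 W=0
Move 9: B@(2,3) -> caps B=2 W=0
Move 10: W@(3,1) -> caps B=2 W=0
Move 11: B@(2,0) -> caps B=2 W=0
Move 12: W@(2,1) -> caps B=2 W=0

Answer: 2 0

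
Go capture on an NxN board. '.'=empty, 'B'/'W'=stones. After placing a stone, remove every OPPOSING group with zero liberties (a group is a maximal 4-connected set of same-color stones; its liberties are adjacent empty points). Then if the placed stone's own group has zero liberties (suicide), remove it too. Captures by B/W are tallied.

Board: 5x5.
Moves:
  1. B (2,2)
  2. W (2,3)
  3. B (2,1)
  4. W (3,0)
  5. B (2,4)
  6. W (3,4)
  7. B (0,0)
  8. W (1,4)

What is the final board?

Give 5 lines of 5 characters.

Move 1: B@(2,2) -> caps B=0 W=0
Move 2: W@(2,3) -> caps B=0 W=0
Move 3: B@(2,1) -> caps B=0 W=0
Move 4: W@(3,0) -> caps B=0 W=0
Move 5: B@(2,4) -> caps B=0 W=0
Move 6: W@(3,4) -> caps B=0 W=0
Move 7: B@(0,0) -> caps B=0 W=0
Move 8: W@(1,4) -> caps B=0 W=1

Answer: B....
....W
.BBW.
W...W
.....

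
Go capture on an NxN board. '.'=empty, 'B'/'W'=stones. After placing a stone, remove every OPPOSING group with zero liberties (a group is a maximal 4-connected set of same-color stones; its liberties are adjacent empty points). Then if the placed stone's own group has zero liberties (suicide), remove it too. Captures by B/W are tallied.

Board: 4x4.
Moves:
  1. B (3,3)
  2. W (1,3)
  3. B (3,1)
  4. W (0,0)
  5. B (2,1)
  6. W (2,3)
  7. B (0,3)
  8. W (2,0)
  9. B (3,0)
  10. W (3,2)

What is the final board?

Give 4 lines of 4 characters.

Move 1: B@(3,3) -> caps B=0 W=0
Move 2: W@(1,3) -> caps B=0 W=0
Move 3: B@(3,1) -> caps B=0 W=0
Move 4: W@(0,0) -> caps B=0 W=0
Move 5: B@(2,1) -> caps B=0 W=0
Move 6: W@(2,3) -> caps B=0 W=0
Move 7: B@(0,3) -> caps B=0 W=0
Move 8: W@(2,0) -> caps B=0 W=0
Move 9: B@(3,0) -> caps B=0 W=0
Move 10: W@(3,2) -> caps B=0 W=1

Answer: W..B
...W
WB.W
BBW.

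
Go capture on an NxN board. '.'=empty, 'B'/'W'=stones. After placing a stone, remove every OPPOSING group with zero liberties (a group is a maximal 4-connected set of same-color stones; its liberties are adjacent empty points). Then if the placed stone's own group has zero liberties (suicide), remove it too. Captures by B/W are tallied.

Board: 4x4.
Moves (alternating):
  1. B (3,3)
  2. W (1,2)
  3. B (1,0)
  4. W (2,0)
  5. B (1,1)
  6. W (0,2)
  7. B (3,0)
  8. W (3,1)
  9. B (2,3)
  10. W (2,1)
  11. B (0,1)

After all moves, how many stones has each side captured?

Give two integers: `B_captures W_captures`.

Answer: 0 1

Derivation:
Move 1: B@(3,3) -> caps B=0 W=0
Move 2: W@(1,2) -> caps B=0 W=0
Move 3: B@(1,0) -> caps B=0 W=0
Move 4: W@(2,0) -> caps B=0 W=0
Move 5: B@(1,1) -> caps B=0 W=0
Move 6: W@(0,2) -> caps B=0 W=0
Move 7: B@(3,0) -> caps B=0 W=0
Move 8: W@(3,1) -> caps B=0 W=1
Move 9: B@(2,3) -> caps B=0 W=1
Move 10: W@(2,1) -> caps B=0 W=1
Move 11: B@(0,1) -> caps B=0 W=1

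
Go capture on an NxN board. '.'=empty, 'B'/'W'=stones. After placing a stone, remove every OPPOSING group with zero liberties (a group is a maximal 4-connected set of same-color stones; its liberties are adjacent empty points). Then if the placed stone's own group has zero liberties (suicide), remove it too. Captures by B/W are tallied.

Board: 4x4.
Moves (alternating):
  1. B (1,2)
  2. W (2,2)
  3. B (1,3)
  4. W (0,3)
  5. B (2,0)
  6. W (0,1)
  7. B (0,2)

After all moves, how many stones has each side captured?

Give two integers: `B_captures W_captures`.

Move 1: B@(1,2) -> caps B=0 W=0
Move 2: W@(2,2) -> caps B=0 W=0
Move 3: B@(1,3) -> caps B=0 W=0
Move 4: W@(0,3) -> caps B=0 W=0
Move 5: B@(2,0) -> caps B=0 W=0
Move 6: W@(0,1) -> caps B=0 W=0
Move 7: B@(0,2) -> caps B=1 W=0

Answer: 1 0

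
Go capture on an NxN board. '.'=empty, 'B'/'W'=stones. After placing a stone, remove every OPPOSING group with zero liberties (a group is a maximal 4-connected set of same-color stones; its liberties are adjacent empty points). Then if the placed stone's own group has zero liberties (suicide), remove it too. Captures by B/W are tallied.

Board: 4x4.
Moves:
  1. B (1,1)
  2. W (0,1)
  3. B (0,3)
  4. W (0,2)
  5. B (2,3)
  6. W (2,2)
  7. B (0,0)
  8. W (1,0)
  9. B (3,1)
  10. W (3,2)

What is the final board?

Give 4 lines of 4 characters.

Move 1: B@(1,1) -> caps B=0 W=0
Move 2: W@(0,1) -> caps B=0 W=0
Move 3: B@(0,3) -> caps B=0 W=0
Move 4: W@(0,2) -> caps B=0 W=0
Move 5: B@(2,3) -> caps B=0 W=0
Move 6: W@(2,2) -> caps B=0 W=0
Move 7: B@(0,0) -> caps B=0 W=0
Move 8: W@(1,0) -> caps B=0 W=1
Move 9: B@(3,1) -> caps B=0 W=1
Move 10: W@(3,2) -> caps B=0 W=1

Answer: .WWB
WB..
..WB
.BW.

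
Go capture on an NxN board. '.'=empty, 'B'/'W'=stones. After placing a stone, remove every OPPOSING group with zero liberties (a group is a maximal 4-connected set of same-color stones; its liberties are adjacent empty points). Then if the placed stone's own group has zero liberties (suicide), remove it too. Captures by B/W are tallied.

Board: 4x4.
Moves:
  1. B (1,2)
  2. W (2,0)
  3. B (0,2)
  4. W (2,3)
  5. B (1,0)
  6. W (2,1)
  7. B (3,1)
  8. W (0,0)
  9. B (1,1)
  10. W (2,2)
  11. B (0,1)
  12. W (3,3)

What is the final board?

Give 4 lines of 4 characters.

Move 1: B@(1,2) -> caps B=0 W=0
Move 2: W@(2,0) -> caps B=0 W=0
Move 3: B@(0,2) -> caps B=0 W=0
Move 4: W@(2,3) -> caps B=0 W=0
Move 5: B@(1,0) -> caps B=0 W=0
Move 6: W@(2,1) -> caps B=0 W=0
Move 7: B@(3,1) -> caps B=0 W=0
Move 8: W@(0,0) -> caps B=0 W=0
Move 9: B@(1,1) -> caps B=0 W=0
Move 10: W@(2,2) -> caps B=0 W=0
Move 11: B@(0,1) -> caps B=1 W=0
Move 12: W@(3,3) -> caps B=1 W=0

Answer: .BB.
BBB.
WWWW
.B.W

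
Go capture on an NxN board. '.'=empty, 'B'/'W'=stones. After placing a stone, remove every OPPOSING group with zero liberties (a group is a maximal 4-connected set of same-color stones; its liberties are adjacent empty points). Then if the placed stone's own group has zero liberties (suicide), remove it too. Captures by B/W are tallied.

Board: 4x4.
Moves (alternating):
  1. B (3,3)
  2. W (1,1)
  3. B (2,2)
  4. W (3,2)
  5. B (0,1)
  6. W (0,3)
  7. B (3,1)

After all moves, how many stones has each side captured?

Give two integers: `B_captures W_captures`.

Move 1: B@(3,3) -> caps B=0 W=0
Move 2: W@(1,1) -> caps B=0 W=0
Move 3: B@(2,2) -> caps B=0 W=0
Move 4: W@(3,2) -> caps B=0 W=0
Move 5: B@(0,1) -> caps B=0 W=0
Move 6: W@(0,3) -> caps B=0 W=0
Move 7: B@(3,1) -> caps B=1 W=0

Answer: 1 0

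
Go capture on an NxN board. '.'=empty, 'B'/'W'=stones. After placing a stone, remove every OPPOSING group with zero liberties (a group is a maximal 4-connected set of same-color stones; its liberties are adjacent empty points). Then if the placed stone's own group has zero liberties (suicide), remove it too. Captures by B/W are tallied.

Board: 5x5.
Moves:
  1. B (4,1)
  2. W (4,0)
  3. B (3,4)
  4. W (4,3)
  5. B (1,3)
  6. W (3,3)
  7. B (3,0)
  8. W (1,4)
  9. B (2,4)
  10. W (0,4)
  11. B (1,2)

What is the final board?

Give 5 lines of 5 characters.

Answer: ....W
..BBW
....B
B..WB
.B.W.

Derivation:
Move 1: B@(4,1) -> caps B=0 W=0
Move 2: W@(4,0) -> caps B=0 W=0
Move 3: B@(3,4) -> caps B=0 W=0
Move 4: W@(4,3) -> caps B=0 W=0
Move 5: B@(1,3) -> caps B=0 W=0
Move 6: W@(3,3) -> caps B=0 W=0
Move 7: B@(3,0) -> caps B=1 W=0
Move 8: W@(1,4) -> caps B=1 W=0
Move 9: B@(2,4) -> caps B=1 W=0
Move 10: W@(0,4) -> caps B=1 W=0
Move 11: B@(1,2) -> caps B=1 W=0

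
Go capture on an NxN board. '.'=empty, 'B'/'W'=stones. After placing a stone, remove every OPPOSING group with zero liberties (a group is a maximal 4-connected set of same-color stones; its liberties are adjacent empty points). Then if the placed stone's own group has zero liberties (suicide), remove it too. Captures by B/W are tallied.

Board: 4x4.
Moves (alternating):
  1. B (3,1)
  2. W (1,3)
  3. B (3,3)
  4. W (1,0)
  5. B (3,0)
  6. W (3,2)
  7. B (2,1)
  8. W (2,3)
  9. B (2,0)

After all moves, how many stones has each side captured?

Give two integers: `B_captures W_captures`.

Answer: 0 1

Derivation:
Move 1: B@(3,1) -> caps B=0 W=0
Move 2: W@(1,3) -> caps B=0 W=0
Move 3: B@(3,3) -> caps B=0 W=0
Move 4: W@(1,0) -> caps B=0 W=0
Move 5: B@(3,0) -> caps B=0 W=0
Move 6: W@(3,2) -> caps B=0 W=0
Move 7: B@(2,1) -> caps B=0 W=0
Move 8: W@(2,3) -> caps B=0 W=1
Move 9: B@(2,0) -> caps B=0 W=1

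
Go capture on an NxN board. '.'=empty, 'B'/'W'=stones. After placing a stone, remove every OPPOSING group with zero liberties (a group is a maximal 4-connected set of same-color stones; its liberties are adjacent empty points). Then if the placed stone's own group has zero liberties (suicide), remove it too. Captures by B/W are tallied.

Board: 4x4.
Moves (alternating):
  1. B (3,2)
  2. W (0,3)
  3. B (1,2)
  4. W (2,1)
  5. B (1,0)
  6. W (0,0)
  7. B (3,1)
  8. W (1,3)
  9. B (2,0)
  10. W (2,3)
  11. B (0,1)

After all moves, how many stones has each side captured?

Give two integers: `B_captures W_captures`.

Answer: 1 0

Derivation:
Move 1: B@(3,2) -> caps B=0 W=0
Move 2: W@(0,3) -> caps B=0 W=0
Move 3: B@(1,2) -> caps B=0 W=0
Move 4: W@(2,1) -> caps B=0 W=0
Move 5: B@(1,0) -> caps B=0 W=0
Move 6: W@(0,0) -> caps B=0 W=0
Move 7: B@(3,1) -> caps B=0 W=0
Move 8: W@(1,3) -> caps B=0 W=0
Move 9: B@(2,0) -> caps B=0 W=0
Move 10: W@(2,3) -> caps B=0 W=0
Move 11: B@(0,1) -> caps B=1 W=0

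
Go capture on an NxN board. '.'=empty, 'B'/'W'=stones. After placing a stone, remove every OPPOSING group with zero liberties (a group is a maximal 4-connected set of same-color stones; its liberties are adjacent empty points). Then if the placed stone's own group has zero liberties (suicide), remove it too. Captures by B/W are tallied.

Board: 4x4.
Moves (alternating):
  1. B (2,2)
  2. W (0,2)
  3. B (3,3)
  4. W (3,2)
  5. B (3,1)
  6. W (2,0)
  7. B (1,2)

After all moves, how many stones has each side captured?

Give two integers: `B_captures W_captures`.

Move 1: B@(2,2) -> caps B=0 W=0
Move 2: W@(0,2) -> caps B=0 W=0
Move 3: B@(3,3) -> caps B=0 W=0
Move 4: W@(3,2) -> caps B=0 W=0
Move 5: B@(3,1) -> caps B=1 W=0
Move 6: W@(2,0) -> caps B=1 W=0
Move 7: B@(1,2) -> caps B=1 W=0

Answer: 1 0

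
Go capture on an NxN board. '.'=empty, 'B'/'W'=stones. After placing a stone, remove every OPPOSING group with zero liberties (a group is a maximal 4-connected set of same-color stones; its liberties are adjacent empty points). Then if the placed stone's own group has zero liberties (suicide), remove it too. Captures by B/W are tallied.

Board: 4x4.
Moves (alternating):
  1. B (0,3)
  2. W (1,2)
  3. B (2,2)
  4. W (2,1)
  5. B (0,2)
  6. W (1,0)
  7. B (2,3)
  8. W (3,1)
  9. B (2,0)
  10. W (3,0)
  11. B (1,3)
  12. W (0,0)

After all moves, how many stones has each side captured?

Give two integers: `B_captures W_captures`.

Answer: 0 1

Derivation:
Move 1: B@(0,3) -> caps B=0 W=0
Move 2: W@(1,2) -> caps B=0 W=0
Move 3: B@(2,2) -> caps B=0 W=0
Move 4: W@(2,1) -> caps B=0 W=0
Move 5: B@(0,2) -> caps B=0 W=0
Move 6: W@(1,0) -> caps B=0 W=0
Move 7: B@(2,3) -> caps B=0 W=0
Move 8: W@(3,1) -> caps B=0 W=0
Move 9: B@(2,0) -> caps B=0 W=0
Move 10: W@(3,0) -> caps B=0 W=1
Move 11: B@(1,3) -> caps B=0 W=1
Move 12: W@(0,0) -> caps B=0 W=1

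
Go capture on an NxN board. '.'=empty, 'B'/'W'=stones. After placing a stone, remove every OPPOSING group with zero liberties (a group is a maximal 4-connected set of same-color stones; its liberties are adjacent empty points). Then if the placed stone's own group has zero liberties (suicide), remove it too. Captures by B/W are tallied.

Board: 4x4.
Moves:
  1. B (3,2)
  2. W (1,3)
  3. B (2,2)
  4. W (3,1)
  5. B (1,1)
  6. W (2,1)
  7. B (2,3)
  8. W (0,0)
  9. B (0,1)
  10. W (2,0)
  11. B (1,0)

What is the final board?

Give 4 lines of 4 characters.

Move 1: B@(3,2) -> caps B=0 W=0
Move 2: W@(1,3) -> caps B=0 W=0
Move 3: B@(2,2) -> caps B=0 W=0
Move 4: W@(3,1) -> caps B=0 W=0
Move 5: B@(1,1) -> caps B=0 W=0
Move 6: W@(2,1) -> caps B=0 W=0
Move 7: B@(2,3) -> caps B=0 W=0
Move 8: W@(0,0) -> caps B=0 W=0
Move 9: B@(0,1) -> caps B=0 W=0
Move 10: W@(2,0) -> caps B=0 W=0
Move 11: B@(1,0) -> caps B=1 W=0

Answer: .B..
BB.W
WWBB
.WB.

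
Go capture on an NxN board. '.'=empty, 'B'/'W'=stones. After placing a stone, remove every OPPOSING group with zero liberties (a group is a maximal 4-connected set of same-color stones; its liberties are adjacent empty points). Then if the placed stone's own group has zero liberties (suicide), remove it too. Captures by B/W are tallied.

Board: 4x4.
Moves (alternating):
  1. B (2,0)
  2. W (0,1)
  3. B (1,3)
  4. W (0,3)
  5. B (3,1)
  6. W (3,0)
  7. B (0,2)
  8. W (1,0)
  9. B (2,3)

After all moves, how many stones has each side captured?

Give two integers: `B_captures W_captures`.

Answer: 1 0

Derivation:
Move 1: B@(2,0) -> caps B=0 W=0
Move 2: W@(0,1) -> caps B=0 W=0
Move 3: B@(1,3) -> caps B=0 W=0
Move 4: W@(0,3) -> caps B=0 W=0
Move 5: B@(3,1) -> caps B=0 W=0
Move 6: W@(3,0) -> caps B=0 W=0
Move 7: B@(0,2) -> caps B=1 W=0
Move 8: W@(1,0) -> caps B=1 W=0
Move 9: B@(2,3) -> caps B=1 W=0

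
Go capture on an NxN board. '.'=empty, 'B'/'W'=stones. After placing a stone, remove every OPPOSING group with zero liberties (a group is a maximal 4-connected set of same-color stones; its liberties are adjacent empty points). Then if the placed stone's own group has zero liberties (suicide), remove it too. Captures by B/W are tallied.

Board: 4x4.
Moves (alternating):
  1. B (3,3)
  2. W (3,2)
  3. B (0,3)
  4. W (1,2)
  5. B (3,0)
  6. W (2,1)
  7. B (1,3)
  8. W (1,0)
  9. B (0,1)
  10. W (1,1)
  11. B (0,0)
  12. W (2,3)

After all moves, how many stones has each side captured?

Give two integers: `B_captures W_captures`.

Answer: 0 1

Derivation:
Move 1: B@(3,3) -> caps B=0 W=0
Move 2: W@(3,2) -> caps B=0 W=0
Move 3: B@(0,3) -> caps B=0 W=0
Move 4: W@(1,2) -> caps B=0 W=0
Move 5: B@(3,0) -> caps B=0 W=0
Move 6: W@(2,1) -> caps B=0 W=0
Move 7: B@(1,3) -> caps B=0 W=0
Move 8: W@(1,0) -> caps B=0 W=0
Move 9: B@(0,1) -> caps B=0 W=0
Move 10: W@(1,1) -> caps B=0 W=0
Move 11: B@(0,0) -> caps B=0 W=0
Move 12: W@(2,3) -> caps B=0 W=1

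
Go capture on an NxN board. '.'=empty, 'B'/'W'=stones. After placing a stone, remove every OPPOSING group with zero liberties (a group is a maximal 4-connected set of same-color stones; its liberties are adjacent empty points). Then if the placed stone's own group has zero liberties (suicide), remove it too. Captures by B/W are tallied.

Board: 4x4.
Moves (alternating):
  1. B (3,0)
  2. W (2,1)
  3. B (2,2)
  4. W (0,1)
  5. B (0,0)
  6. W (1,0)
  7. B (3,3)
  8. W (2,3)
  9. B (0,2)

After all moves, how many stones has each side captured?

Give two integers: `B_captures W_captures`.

Answer: 0 1

Derivation:
Move 1: B@(3,0) -> caps B=0 W=0
Move 2: W@(2,1) -> caps B=0 W=0
Move 3: B@(2,2) -> caps B=0 W=0
Move 4: W@(0,1) -> caps B=0 W=0
Move 5: B@(0,0) -> caps B=0 W=0
Move 6: W@(1,0) -> caps B=0 W=1
Move 7: B@(3,3) -> caps B=0 W=1
Move 8: W@(2,3) -> caps B=0 W=1
Move 9: B@(0,2) -> caps B=0 W=1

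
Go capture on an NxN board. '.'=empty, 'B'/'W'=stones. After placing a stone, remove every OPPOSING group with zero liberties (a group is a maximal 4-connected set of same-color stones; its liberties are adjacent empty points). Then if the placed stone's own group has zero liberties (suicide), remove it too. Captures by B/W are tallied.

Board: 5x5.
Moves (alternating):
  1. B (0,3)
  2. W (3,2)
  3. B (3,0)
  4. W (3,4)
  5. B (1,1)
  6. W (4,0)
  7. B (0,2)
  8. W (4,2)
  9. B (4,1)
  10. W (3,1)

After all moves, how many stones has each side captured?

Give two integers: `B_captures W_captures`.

Move 1: B@(0,3) -> caps B=0 W=0
Move 2: W@(3,2) -> caps B=0 W=0
Move 3: B@(3,0) -> caps B=0 W=0
Move 4: W@(3,4) -> caps B=0 W=0
Move 5: B@(1,1) -> caps B=0 W=0
Move 6: W@(4,0) -> caps B=0 W=0
Move 7: B@(0,2) -> caps B=0 W=0
Move 8: W@(4,2) -> caps B=0 W=0
Move 9: B@(4,1) -> caps B=1 W=0
Move 10: W@(3,1) -> caps B=1 W=0

Answer: 1 0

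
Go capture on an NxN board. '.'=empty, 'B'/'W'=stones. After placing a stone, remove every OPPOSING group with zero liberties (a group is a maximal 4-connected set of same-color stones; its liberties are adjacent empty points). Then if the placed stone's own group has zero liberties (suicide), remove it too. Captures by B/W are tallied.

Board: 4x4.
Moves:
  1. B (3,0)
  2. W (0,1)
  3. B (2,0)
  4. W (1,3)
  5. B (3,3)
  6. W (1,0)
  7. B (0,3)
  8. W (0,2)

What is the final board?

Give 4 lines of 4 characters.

Move 1: B@(3,0) -> caps B=0 W=0
Move 2: W@(0,1) -> caps B=0 W=0
Move 3: B@(2,0) -> caps B=0 W=0
Move 4: W@(1,3) -> caps B=0 W=0
Move 5: B@(3,3) -> caps B=0 W=0
Move 6: W@(1,0) -> caps B=0 W=0
Move 7: B@(0,3) -> caps B=0 W=0
Move 8: W@(0,2) -> caps B=0 W=1

Answer: .WW.
W..W
B...
B..B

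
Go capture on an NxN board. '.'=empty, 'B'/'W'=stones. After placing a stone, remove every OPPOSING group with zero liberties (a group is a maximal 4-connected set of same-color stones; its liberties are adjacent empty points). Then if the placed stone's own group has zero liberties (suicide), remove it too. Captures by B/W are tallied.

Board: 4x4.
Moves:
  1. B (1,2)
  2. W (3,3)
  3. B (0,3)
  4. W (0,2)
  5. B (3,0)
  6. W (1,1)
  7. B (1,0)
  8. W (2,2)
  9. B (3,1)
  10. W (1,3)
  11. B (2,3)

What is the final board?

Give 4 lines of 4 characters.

Answer: ..W.
BW.W
..W.
BB.W

Derivation:
Move 1: B@(1,2) -> caps B=0 W=0
Move 2: W@(3,3) -> caps B=0 W=0
Move 3: B@(0,3) -> caps B=0 W=0
Move 4: W@(0,2) -> caps B=0 W=0
Move 5: B@(3,0) -> caps B=0 W=0
Move 6: W@(1,1) -> caps B=0 W=0
Move 7: B@(1,0) -> caps B=0 W=0
Move 8: W@(2,2) -> caps B=0 W=0
Move 9: B@(3,1) -> caps B=0 W=0
Move 10: W@(1,3) -> caps B=0 W=2
Move 11: B@(2,3) -> caps B=0 W=2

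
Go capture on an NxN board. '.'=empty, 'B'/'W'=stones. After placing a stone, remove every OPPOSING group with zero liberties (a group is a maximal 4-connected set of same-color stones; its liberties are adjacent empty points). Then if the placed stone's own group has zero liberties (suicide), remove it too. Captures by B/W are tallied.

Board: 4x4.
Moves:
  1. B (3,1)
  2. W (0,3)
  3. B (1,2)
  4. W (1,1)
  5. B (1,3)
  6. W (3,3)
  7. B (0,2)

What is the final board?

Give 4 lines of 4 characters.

Move 1: B@(3,1) -> caps B=0 W=0
Move 2: W@(0,3) -> caps B=0 W=0
Move 3: B@(1,2) -> caps B=0 W=0
Move 4: W@(1,1) -> caps B=0 W=0
Move 5: B@(1,3) -> caps B=0 W=0
Move 6: W@(3,3) -> caps B=0 W=0
Move 7: B@(0,2) -> caps B=1 W=0

Answer: ..B.
.WBB
....
.B.W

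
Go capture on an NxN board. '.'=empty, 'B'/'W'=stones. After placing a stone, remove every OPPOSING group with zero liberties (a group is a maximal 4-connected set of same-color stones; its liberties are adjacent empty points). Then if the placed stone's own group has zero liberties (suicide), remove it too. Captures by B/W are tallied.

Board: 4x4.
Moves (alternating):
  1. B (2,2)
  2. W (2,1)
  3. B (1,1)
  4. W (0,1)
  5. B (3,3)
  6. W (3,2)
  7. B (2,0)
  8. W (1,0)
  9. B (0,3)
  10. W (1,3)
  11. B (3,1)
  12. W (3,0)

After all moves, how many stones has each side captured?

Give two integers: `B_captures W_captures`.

Move 1: B@(2,2) -> caps B=0 W=0
Move 2: W@(2,1) -> caps B=0 W=0
Move 3: B@(1,1) -> caps B=0 W=0
Move 4: W@(0,1) -> caps B=0 W=0
Move 5: B@(3,3) -> caps B=0 W=0
Move 6: W@(3,2) -> caps B=0 W=0
Move 7: B@(2,0) -> caps B=0 W=0
Move 8: W@(1,0) -> caps B=0 W=0
Move 9: B@(0,3) -> caps B=0 W=0
Move 10: W@(1,3) -> caps B=0 W=0
Move 11: B@(3,1) -> caps B=2 W=0
Move 12: W@(3,0) -> caps B=2 W=0

Answer: 2 0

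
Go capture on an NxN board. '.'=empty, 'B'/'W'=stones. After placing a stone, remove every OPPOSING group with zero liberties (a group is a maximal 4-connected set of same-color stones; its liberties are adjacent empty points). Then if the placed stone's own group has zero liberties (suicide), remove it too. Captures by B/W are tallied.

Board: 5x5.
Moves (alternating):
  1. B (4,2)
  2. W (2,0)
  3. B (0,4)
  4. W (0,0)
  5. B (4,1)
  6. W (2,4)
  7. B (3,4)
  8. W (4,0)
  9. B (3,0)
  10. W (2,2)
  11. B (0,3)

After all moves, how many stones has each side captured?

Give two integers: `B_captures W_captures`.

Answer: 1 0

Derivation:
Move 1: B@(4,2) -> caps B=0 W=0
Move 2: W@(2,0) -> caps B=0 W=0
Move 3: B@(0,4) -> caps B=0 W=0
Move 4: W@(0,0) -> caps B=0 W=0
Move 5: B@(4,1) -> caps B=0 W=0
Move 6: W@(2,4) -> caps B=0 W=0
Move 7: B@(3,4) -> caps B=0 W=0
Move 8: W@(4,0) -> caps B=0 W=0
Move 9: B@(3,0) -> caps B=1 W=0
Move 10: W@(2,2) -> caps B=1 W=0
Move 11: B@(0,3) -> caps B=1 W=0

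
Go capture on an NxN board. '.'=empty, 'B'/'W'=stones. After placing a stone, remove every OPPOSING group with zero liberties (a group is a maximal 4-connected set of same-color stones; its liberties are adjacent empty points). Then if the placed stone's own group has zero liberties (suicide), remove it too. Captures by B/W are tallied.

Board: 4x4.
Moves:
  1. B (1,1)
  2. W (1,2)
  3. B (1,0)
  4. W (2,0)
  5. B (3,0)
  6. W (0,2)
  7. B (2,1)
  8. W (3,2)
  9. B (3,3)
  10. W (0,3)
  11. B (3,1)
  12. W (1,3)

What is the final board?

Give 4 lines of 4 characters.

Move 1: B@(1,1) -> caps B=0 W=0
Move 2: W@(1,2) -> caps B=0 W=0
Move 3: B@(1,0) -> caps B=0 W=0
Move 4: W@(2,0) -> caps B=0 W=0
Move 5: B@(3,0) -> caps B=0 W=0
Move 6: W@(0,2) -> caps B=0 W=0
Move 7: B@(2,1) -> caps B=1 W=0
Move 8: W@(3,2) -> caps B=1 W=0
Move 9: B@(3,3) -> caps B=1 W=0
Move 10: W@(0,3) -> caps B=1 W=0
Move 11: B@(3,1) -> caps B=1 W=0
Move 12: W@(1,3) -> caps B=1 W=0

Answer: ..WW
BBWW
.B..
BBWB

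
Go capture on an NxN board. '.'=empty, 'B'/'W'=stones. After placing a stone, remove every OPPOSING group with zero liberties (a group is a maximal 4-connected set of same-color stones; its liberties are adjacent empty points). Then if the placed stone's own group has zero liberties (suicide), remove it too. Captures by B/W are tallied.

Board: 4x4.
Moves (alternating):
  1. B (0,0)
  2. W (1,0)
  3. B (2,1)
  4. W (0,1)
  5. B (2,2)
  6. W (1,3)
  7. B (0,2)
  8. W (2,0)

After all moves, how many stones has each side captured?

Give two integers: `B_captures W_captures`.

Move 1: B@(0,0) -> caps B=0 W=0
Move 2: W@(1,0) -> caps B=0 W=0
Move 3: B@(2,1) -> caps B=0 W=0
Move 4: W@(0,1) -> caps B=0 W=1
Move 5: B@(2,2) -> caps B=0 W=1
Move 6: W@(1,3) -> caps B=0 W=1
Move 7: B@(0,2) -> caps B=0 W=1
Move 8: W@(2,0) -> caps B=0 W=1

Answer: 0 1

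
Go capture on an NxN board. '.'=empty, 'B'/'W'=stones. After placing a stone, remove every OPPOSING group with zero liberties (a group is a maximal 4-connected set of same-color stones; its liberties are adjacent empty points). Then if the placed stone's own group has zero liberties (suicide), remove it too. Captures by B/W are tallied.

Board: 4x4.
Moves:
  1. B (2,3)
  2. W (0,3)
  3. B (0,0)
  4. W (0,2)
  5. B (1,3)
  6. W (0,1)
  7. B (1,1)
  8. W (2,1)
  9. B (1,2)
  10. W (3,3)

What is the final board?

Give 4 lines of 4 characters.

Answer: B...
.BBB
.W.B
...W

Derivation:
Move 1: B@(2,3) -> caps B=0 W=0
Move 2: W@(0,3) -> caps B=0 W=0
Move 3: B@(0,0) -> caps B=0 W=0
Move 4: W@(0,2) -> caps B=0 W=0
Move 5: B@(1,3) -> caps B=0 W=0
Move 6: W@(0,1) -> caps B=0 W=0
Move 7: B@(1,1) -> caps B=0 W=0
Move 8: W@(2,1) -> caps B=0 W=0
Move 9: B@(1,2) -> caps B=3 W=0
Move 10: W@(3,3) -> caps B=3 W=0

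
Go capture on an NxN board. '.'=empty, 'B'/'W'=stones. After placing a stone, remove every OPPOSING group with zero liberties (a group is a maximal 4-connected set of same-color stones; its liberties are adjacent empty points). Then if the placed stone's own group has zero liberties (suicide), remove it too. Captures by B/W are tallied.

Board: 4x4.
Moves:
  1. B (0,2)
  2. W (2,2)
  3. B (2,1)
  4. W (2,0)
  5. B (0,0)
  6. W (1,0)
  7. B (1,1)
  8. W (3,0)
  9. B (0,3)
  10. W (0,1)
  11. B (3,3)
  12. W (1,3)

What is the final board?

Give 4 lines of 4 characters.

Answer: .WBB
WB.W
WBW.
W..B

Derivation:
Move 1: B@(0,2) -> caps B=0 W=0
Move 2: W@(2,2) -> caps B=0 W=0
Move 3: B@(2,1) -> caps B=0 W=0
Move 4: W@(2,0) -> caps B=0 W=0
Move 5: B@(0,0) -> caps B=0 W=0
Move 6: W@(1,0) -> caps B=0 W=0
Move 7: B@(1,1) -> caps B=0 W=0
Move 8: W@(3,0) -> caps B=0 W=0
Move 9: B@(0,3) -> caps B=0 W=0
Move 10: W@(0,1) -> caps B=0 W=1
Move 11: B@(3,3) -> caps B=0 W=1
Move 12: W@(1,3) -> caps B=0 W=1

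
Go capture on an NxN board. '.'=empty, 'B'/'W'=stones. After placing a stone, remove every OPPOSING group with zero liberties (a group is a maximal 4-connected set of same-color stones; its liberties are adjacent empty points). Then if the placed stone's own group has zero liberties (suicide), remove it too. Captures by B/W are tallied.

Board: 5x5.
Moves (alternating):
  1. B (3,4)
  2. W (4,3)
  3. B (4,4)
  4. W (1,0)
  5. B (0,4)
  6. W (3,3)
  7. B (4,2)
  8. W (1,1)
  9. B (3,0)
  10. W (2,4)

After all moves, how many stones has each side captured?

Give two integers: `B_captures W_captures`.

Move 1: B@(3,4) -> caps B=0 W=0
Move 2: W@(4,3) -> caps B=0 W=0
Move 3: B@(4,4) -> caps B=0 W=0
Move 4: W@(1,0) -> caps B=0 W=0
Move 5: B@(0,4) -> caps B=0 W=0
Move 6: W@(3,3) -> caps B=0 W=0
Move 7: B@(4,2) -> caps B=0 W=0
Move 8: W@(1,1) -> caps B=0 W=0
Move 9: B@(3,0) -> caps B=0 W=0
Move 10: W@(2,4) -> caps B=0 W=2

Answer: 0 2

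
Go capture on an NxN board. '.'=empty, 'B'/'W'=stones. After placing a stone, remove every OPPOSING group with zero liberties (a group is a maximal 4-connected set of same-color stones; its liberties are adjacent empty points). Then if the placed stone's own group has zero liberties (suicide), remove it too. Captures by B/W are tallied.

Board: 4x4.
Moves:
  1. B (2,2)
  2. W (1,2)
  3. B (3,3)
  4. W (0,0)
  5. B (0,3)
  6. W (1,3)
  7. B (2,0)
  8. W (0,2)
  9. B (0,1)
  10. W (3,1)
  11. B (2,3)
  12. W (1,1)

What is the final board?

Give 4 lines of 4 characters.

Answer: W.W.
.WWW
B.BB
.W.B

Derivation:
Move 1: B@(2,2) -> caps B=0 W=0
Move 2: W@(1,2) -> caps B=0 W=0
Move 3: B@(3,3) -> caps B=0 W=0
Move 4: W@(0,0) -> caps B=0 W=0
Move 5: B@(0,3) -> caps B=0 W=0
Move 6: W@(1,3) -> caps B=0 W=0
Move 7: B@(2,0) -> caps B=0 W=0
Move 8: W@(0,2) -> caps B=0 W=1
Move 9: B@(0,1) -> caps B=0 W=1
Move 10: W@(3,1) -> caps B=0 W=1
Move 11: B@(2,3) -> caps B=0 W=1
Move 12: W@(1,1) -> caps B=0 W=2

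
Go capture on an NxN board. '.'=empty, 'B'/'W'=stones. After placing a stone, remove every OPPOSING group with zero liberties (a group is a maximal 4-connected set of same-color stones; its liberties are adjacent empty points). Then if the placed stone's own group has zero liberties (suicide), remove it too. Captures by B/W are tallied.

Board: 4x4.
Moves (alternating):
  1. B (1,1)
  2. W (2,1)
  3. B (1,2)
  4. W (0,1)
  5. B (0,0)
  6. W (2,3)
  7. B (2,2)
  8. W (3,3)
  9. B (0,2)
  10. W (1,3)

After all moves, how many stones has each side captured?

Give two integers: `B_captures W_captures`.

Move 1: B@(1,1) -> caps B=0 W=0
Move 2: W@(2,1) -> caps B=0 W=0
Move 3: B@(1,2) -> caps B=0 W=0
Move 4: W@(0,1) -> caps B=0 W=0
Move 5: B@(0,0) -> caps B=0 W=0
Move 6: W@(2,3) -> caps B=0 W=0
Move 7: B@(2,2) -> caps B=0 W=0
Move 8: W@(3,3) -> caps B=0 W=0
Move 9: B@(0,2) -> caps B=1 W=0
Move 10: W@(1,3) -> caps B=1 W=0

Answer: 1 0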